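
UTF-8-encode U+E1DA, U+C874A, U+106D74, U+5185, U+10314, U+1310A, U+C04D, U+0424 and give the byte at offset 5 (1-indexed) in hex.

0x88

1-indexed offset 5 is 0-indexed offset 4.
U+E1DA → 3-byte form EE 87 9A at offsets 0–2.
U+C874A → 4-byte form F3 88 9D 8A at offsets 3–6.
Offset 4 falls in char 2's range; it's byte 2 of F3 88 9D 8A = 0x88.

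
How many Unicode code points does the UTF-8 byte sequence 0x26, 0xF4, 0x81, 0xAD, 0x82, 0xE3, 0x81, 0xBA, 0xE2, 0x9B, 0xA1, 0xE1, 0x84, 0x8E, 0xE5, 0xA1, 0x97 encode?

Byte at offset 0: 0x26 = 00100110 → 1-byte char (#1). Advance 1.
Byte at offset 1: 0xF4 = 11110100 → 4-byte char (#2). Advance 4.
Byte at offset 5: 0xE3 = 11100011 → 3-byte char (#3). Advance 3.
Byte at offset 8: 0xE2 = 11100010 → 3-byte char (#4). Advance 3.
Byte at offset 11: 0xE1 = 11100001 → 3-byte char (#5). Advance 3.
Byte at offset 14: 0xE5 = 11100101 → 3-byte char (#6). Advance 3.
Reached end at offset 17 after 6 code points.

6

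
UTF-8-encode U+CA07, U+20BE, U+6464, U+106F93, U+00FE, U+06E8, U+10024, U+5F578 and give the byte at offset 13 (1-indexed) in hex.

0x93

1-indexed offset 13 is 0-indexed offset 12.
U+CA07 → 3-byte form EC A8 87 at offsets 0–2.
U+20BE → 3-byte form E2 82 BE at offsets 3–5.
U+6464 → 3-byte form E6 91 A4 at offsets 6–8.
U+106F93 → 4-byte form F4 86 BE 93 at offsets 9–12.
Offset 12 falls in char 4's range; it's byte 4 of F4 86 BE 93 = 0x93.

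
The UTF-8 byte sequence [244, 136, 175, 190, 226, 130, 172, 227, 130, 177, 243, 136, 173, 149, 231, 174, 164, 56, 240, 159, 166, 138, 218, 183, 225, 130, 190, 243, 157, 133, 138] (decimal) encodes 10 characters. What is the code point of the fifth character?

U+7BA4

Offset 0: leading byte 0xF4 = 11110100 → 4-byte char #1 = F4 88 AF BE.
Offset 4: leading byte 0xE2 = 11100010 → 3-byte char #2 = E2 82 AC.
Offset 7: leading byte 0xE3 = 11100011 → 3-byte char #3 = E3 82 B1.
Offset 10: leading byte 0xF3 = 11110011 → 4-byte char #4 = F3 88 AD 95.
Offset 14: leading byte 0xE7 = 11100111 → 3-byte char #5 = E7 AE A4.
Leading byte 0xE7 = 11100111 matches 1110xxxx → 3-byte sequence.
Byte 1: 0xE7 = 11100111, payload 0111 (4 bits).
Byte 2: 0xAE = 10101110 (10xxxxxx ✓), payload 101110.
Byte 3: 0xA4 = 10100100 (10xxxxxx ✓), payload 100100.
Concatenate: 0111101110100100 = 0x7BA4 (16 bits → U+7BA4).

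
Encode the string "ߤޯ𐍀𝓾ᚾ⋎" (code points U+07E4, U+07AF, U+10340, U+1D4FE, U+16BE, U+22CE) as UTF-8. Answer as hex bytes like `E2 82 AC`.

DF A4 DE AF F0 90 8D 80 F0 9D 93 BE E1 9A BE E2 8B 8E

U+07E4: 2-byte form → DF A4.
U+07AF: 2-byte form → DE AF.
U+10340: 4-byte form → F0 90 8D 80.
U+1D4FE: 4-byte form → F0 9D 93 BE.
U+16BE: 3-byte form → E1 9A BE.
U+22CE: 3-byte form → E2 8B 8E.
Concatenated (18 bytes): DF A4 DE AF F0 90 8D 80 F0 9D 93 BE E1 9A BE E2 8B 8E.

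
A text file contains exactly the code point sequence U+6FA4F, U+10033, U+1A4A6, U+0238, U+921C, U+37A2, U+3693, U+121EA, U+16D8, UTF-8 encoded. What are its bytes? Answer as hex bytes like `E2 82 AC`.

F1 AF A9 8F F0 90 80 B3 F0 9A 92 A6 C8 B8 E9 88 9C E3 9E A2 E3 9A 93 F0 92 87 AA E1 9B 98

U+6FA4F: 4-byte form → F1 AF A9 8F.
U+10033: 4-byte form → F0 90 80 B3.
U+1A4A6: 4-byte form → F0 9A 92 A6.
U+0238: 2-byte form → C8 B8.
U+921C: 3-byte form → E9 88 9C.
U+37A2: 3-byte form → E3 9E A2.
U+3693: 3-byte form → E3 9A 93.
U+121EA: 4-byte form → F0 92 87 AA.
U+16D8: 3-byte form → E1 9B 98.
Concatenated (30 bytes): F1 AF A9 8F F0 90 80 B3 F0 9A 92 A6 C8 B8 E9 88 9C E3 9E A2 E3 9A 93 F0 92 87 AA E1 9B 98.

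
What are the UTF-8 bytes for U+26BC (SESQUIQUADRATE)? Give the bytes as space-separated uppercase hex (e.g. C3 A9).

E2 9A BC

U+26BC = 0x26BC = 9916 decimal. In range U+0800–U+FFFF → 3-byte form: 1110xxxx 10xxxxxx 10xxxxxx.
Binary (16 bits): 0010011010111100.
Split 4+6+6: 0010 | 011010 | 111100.
Byte 1: 11100010 = 0xE2.
Byte 2: 10011010 = 0x9A.
Byte 3: 10111100 = 0xBC.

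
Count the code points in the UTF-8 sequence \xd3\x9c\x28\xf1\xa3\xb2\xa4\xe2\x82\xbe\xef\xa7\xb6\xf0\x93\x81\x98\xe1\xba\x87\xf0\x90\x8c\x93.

8

Byte at offset 0: 0xD3 = 11010011 → 2-byte char (#1). Advance 2.
Byte at offset 2: 0x28 = 00101000 → 1-byte char (#2). Advance 1.
Byte at offset 3: 0xF1 = 11110001 → 4-byte char (#3). Advance 4.
Byte at offset 7: 0xE2 = 11100010 → 3-byte char (#4). Advance 3.
Byte at offset 10: 0xEF = 11101111 → 3-byte char (#5). Advance 3.
Byte at offset 13: 0xF0 = 11110000 → 4-byte char (#6). Advance 4.
Byte at offset 17: 0xE1 = 11100001 → 3-byte char (#7). Advance 3.
Byte at offset 20: 0xF0 = 11110000 → 4-byte char (#8). Advance 4.
Reached end at offset 24 after 8 code points.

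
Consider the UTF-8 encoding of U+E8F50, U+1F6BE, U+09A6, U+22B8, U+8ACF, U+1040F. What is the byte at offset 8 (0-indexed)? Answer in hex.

0xE0

U+E8F50 → 4-byte form F3 A8 BD 90 at offsets 0–3.
U+1F6BE → 4-byte form F0 9F 9A BE at offsets 4–7.
U+09A6 → 3-byte form E0 A6 A6 at offsets 8–10.
Offset 8 falls in char 3's range; it's byte 1 of E0 A6 A6 = 0xE0.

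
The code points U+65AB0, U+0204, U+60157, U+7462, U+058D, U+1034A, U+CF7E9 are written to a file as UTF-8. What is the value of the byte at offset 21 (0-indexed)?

0x9F

U+65AB0 → 4-byte form F1 A5 AA B0 at offsets 0–3.
U+0204 → 2-byte form C8 84 at offsets 4–5.
U+60157 → 4-byte form F1 A0 85 97 at offsets 6–9.
U+7462 → 3-byte form E7 91 A2 at offsets 10–12.
U+058D → 2-byte form D6 8D at offsets 13–14.
U+1034A → 4-byte form F0 90 8D 8A at offsets 15–18.
U+CF7E9 → 4-byte form F3 8F 9F A9 at offsets 19–22.
Offset 21 falls in char 7's range; it's byte 3 of F3 8F 9F A9 = 0x9F.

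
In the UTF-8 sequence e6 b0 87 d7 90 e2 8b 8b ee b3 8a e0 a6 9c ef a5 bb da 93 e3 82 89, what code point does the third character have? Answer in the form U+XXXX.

U+22CB

Offset 0: leading byte 0xE6 = 11100110 → 3-byte char #1 = E6 B0 87.
Offset 3: leading byte 0xD7 = 11010111 → 2-byte char #2 = D7 90.
Offset 5: leading byte 0xE2 = 11100010 → 3-byte char #3 = E2 8B 8B.
Leading byte 0xE2 = 11100010 matches 1110xxxx → 3-byte sequence.
Byte 1: 0xE2 = 11100010, payload 0010 (4 bits).
Byte 2: 0x8B = 10001011 (10xxxxxx ✓), payload 001011.
Byte 3: 0x8B = 10001011 (10xxxxxx ✓), payload 001011.
Concatenate: 0010001011001011 = 0x22CB (16 bits → U+22CB).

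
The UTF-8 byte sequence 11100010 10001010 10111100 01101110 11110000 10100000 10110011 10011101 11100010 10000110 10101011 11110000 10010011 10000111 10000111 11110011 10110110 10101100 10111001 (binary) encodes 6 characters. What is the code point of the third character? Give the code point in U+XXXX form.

U+20CDD

Offset 0: leading byte 0xE2 = 11100010 → 3-byte char #1 = E2 8A BC.
Offset 3: leading byte 0x6E = 01101110 → 1-byte char #2 = 6E.
Offset 4: leading byte 0xF0 = 11110000 → 4-byte char #3 = F0 A0 B3 9D.
Leading byte 0xF0 = 11110000 matches 11110xxx → 4-byte sequence.
Byte 1: 0xF0 = 11110000, payload 000 (3 bits).
Byte 2: 0xA0 = 10100000 (10xxxxxx ✓), payload 100000.
Byte 3: 0xB3 = 10110011 (10xxxxxx ✓), payload 110011.
Byte 4: 0x9D = 10011101 (10xxxxxx ✓), payload 011101.
Concatenate: 000100000110011011101 = 0x20CDD (21 bits → U+20CDD).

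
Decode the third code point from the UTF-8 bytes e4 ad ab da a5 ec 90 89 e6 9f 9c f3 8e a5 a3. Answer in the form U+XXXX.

Offset 0: leading byte 0xE4 = 11100100 → 3-byte char #1 = E4 AD AB.
Offset 3: leading byte 0xDA = 11011010 → 2-byte char #2 = DA A5.
Offset 5: leading byte 0xEC = 11101100 → 3-byte char #3 = EC 90 89.
Leading byte 0xEC = 11101100 matches 1110xxxx → 3-byte sequence.
Byte 1: 0xEC = 11101100, payload 1100 (4 bits).
Byte 2: 0x90 = 10010000 (10xxxxxx ✓), payload 010000.
Byte 3: 0x89 = 10001001 (10xxxxxx ✓), payload 001001.
Concatenate: 1100010000001001 = 0xC409 (16 bits → U+C409).

U+C409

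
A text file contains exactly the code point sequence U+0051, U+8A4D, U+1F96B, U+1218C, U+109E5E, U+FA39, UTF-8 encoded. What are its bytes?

51 E8 A9 8D F0 9F A5 AB F0 92 86 8C F4 89 B9 9E EF A8 B9

U+0051: 1-byte form → 51.
U+8A4D: 3-byte form → E8 A9 8D.
U+1F96B: 4-byte form → F0 9F A5 AB.
U+1218C: 4-byte form → F0 92 86 8C.
U+109E5E: 4-byte form → F4 89 B9 9E.
U+FA39: 3-byte form → EF A8 B9.
Concatenated (19 bytes): 51 E8 A9 8D F0 9F A5 AB F0 92 86 8C F4 89 B9 9E EF A8 B9.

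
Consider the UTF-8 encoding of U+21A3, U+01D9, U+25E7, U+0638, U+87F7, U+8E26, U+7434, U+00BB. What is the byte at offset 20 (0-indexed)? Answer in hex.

0xBB

U+21A3 → 3-byte form E2 86 A3 at offsets 0–2.
U+01D9 → 2-byte form C7 99 at offsets 3–4.
U+25E7 → 3-byte form E2 97 A7 at offsets 5–7.
U+0638 → 2-byte form D8 B8 at offsets 8–9.
U+87F7 → 3-byte form E8 9F B7 at offsets 10–12.
U+8E26 → 3-byte form E8 B8 A6 at offsets 13–15.
U+7434 → 3-byte form E7 90 B4 at offsets 16–18.
U+00BB → 2-byte form C2 BB at offsets 19–20.
Offset 20 falls in char 8's range; it's byte 2 of C2 BB = 0xBB.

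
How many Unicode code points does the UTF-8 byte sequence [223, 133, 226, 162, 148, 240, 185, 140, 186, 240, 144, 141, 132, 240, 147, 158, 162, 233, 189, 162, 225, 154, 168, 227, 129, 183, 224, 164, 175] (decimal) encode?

Byte at offset 0: 0xDF = 11011111 → 2-byte char (#1). Advance 2.
Byte at offset 2: 0xE2 = 11100010 → 3-byte char (#2). Advance 3.
Byte at offset 5: 0xF0 = 11110000 → 4-byte char (#3). Advance 4.
Byte at offset 9: 0xF0 = 11110000 → 4-byte char (#4). Advance 4.
Byte at offset 13: 0xF0 = 11110000 → 4-byte char (#5). Advance 4.
Byte at offset 17: 0xE9 = 11101001 → 3-byte char (#6). Advance 3.
Byte at offset 20: 0xE1 = 11100001 → 3-byte char (#7). Advance 3.
Byte at offset 23: 0xE3 = 11100011 → 3-byte char (#8). Advance 3.
Byte at offset 26: 0xE0 = 11100000 → 3-byte char (#9). Advance 3.
Reached end at offset 29 after 9 code points.

9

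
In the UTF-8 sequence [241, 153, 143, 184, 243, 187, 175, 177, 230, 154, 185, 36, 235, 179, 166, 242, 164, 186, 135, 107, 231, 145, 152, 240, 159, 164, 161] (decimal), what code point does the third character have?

Offset 0: leading byte 0xF1 = 11110001 → 4-byte char #1 = F1 99 8F B8.
Offset 4: leading byte 0xF3 = 11110011 → 4-byte char #2 = F3 BB AF B1.
Offset 8: leading byte 0xE6 = 11100110 → 3-byte char #3 = E6 9A B9.
Leading byte 0xE6 = 11100110 matches 1110xxxx → 3-byte sequence.
Byte 1: 0xE6 = 11100110, payload 0110 (4 bits).
Byte 2: 0x9A = 10011010 (10xxxxxx ✓), payload 011010.
Byte 3: 0xB9 = 10111001 (10xxxxxx ✓), payload 111001.
Concatenate: 0110011010111001 = 0x66B9 (16 bits → U+66B9).

U+66B9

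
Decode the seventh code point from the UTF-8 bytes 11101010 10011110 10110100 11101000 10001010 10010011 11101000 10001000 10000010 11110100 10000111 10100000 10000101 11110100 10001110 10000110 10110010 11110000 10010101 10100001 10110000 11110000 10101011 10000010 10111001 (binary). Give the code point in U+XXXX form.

Offset 0: leading byte 0xEA = 11101010 → 3-byte char #1 = EA 9E B4.
Offset 3: leading byte 0xE8 = 11101000 → 3-byte char #2 = E8 8A 93.
Offset 6: leading byte 0xE8 = 11101000 → 3-byte char #3 = E8 88 82.
Offset 9: leading byte 0xF4 = 11110100 → 4-byte char #4 = F4 87 A0 85.
Offset 13: leading byte 0xF4 = 11110100 → 4-byte char #5 = F4 8E 86 B2.
Offset 17: leading byte 0xF0 = 11110000 → 4-byte char #6 = F0 95 A1 B0.
Offset 21: leading byte 0xF0 = 11110000 → 4-byte char #7 = F0 AB 82 B9.
Leading byte 0xF0 = 11110000 matches 11110xxx → 4-byte sequence.
Byte 1: 0xF0 = 11110000, payload 000 (3 bits).
Byte 2: 0xAB = 10101011 (10xxxxxx ✓), payload 101011.
Byte 3: 0x82 = 10000010 (10xxxxxx ✓), payload 000010.
Byte 4: 0xB9 = 10111001 (10xxxxxx ✓), payload 111001.
Concatenate: 000101011000010111001 = 0x2B0B9 (21 bits → U+2B0B9).

U+2B0B9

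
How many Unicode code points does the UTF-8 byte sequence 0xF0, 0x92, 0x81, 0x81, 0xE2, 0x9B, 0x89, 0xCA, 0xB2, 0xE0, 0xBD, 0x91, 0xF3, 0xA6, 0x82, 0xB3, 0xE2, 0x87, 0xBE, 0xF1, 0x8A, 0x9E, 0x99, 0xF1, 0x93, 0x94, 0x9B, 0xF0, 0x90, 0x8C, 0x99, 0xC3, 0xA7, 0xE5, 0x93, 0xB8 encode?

11

Byte at offset 0: 0xF0 = 11110000 → 4-byte char (#1). Advance 4.
Byte at offset 4: 0xE2 = 11100010 → 3-byte char (#2). Advance 3.
Byte at offset 7: 0xCA = 11001010 → 2-byte char (#3). Advance 2.
Byte at offset 9: 0xE0 = 11100000 → 3-byte char (#4). Advance 3.
Byte at offset 12: 0xF3 = 11110011 → 4-byte char (#5). Advance 4.
Byte at offset 16: 0xE2 = 11100010 → 3-byte char (#6). Advance 3.
Byte at offset 19: 0xF1 = 11110001 → 4-byte char (#7). Advance 4.
Byte at offset 23: 0xF1 = 11110001 → 4-byte char (#8). Advance 4.
Byte at offset 27: 0xF0 = 11110000 → 4-byte char (#9). Advance 4.
Byte at offset 31: 0xC3 = 11000011 → 2-byte char (#10). Advance 2.
Byte at offset 33: 0xE5 = 11100101 → 3-byte char (#11). Advance 3.
Reached end at offset 36 after 11 code points.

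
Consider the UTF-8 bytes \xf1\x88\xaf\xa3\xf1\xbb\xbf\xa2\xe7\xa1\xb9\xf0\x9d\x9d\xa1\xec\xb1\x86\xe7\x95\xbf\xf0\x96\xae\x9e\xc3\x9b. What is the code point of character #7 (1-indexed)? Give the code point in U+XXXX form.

Offset 0: leading byte 0xF1 = 11110001 → 4-byte char #1 = F1 88 AF A3.
Offset 4: leading byte 0xF1 = 11110001 → 4-byte char #2 = F1 BB BF A2.
Offset 8: leading byte 0xE7 = 11100111 → 3-byte char #3 = E7 A1 B9.
Offset 11: leading byte 0xF0 = 11110000 → 4-byte char #4 = F0 9D 9D A1.
Offset 15: leading byte 0xEC = 11101100 → 3-byte char #5 = EC B1 86.
Offset 18: leading byte 0xE7 = 11100111 → 3-byte char #6 = E7 95 BF.
Offset 21: leading byte 0xF0 = 11110000 → 4-byte char #7 = F0 96 AE 9E.
Leading byte 0xF0 = 11110000 matches 11110xxx → 4-byte sequence.
Byte 1: 0xF0 = 11110000, payload 000 (3 bits).
Byte 2: 0x96 = 10010110 (10xxxxxx ✓), payload 010110.
Byte 3: 0xAE = 10101110 (10xxxxxx ✓), payload 101110.
Byte 4: 0x9E = 10011110 (10xxxxxx ✓), payload 011110.
Concatenate: 000010110101110011110 = 0x16B9E (21 bits → U+16B9E).

U+16B9E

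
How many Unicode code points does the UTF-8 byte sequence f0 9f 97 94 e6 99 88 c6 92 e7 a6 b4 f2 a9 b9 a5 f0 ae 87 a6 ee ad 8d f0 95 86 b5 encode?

Byte at offset 0: 0xF0 = 11110000 → 4-byte char (#1). Advance 4.
Byte at offset 4: 0xE6 = 11100110 → 3-byte char (#2). Advance 3.
Byte at offset 7: 0xC6 = 11000110 → 2-byte char (#3). Advance 2.
Byte at offset 9: 0xE7 = 11100111 → 3-byte char (#4). Advance 3.
Byte at offset 12: 0xF2 = 11110010 → 4-byte char (#5). Advance 4.
Byte at offset 16: 0xF0 = 11110000 → 4-byte char (#6). Advance 4.
Byte at offset 20: 0xEE = 11101110 → 3-byte char (#7). Advance 3.
Byte at offset 23: 0xF0 = 11110000 → 4-byte char (#8). Advance 4.
Reached end at offset 27 after 8 code points.

8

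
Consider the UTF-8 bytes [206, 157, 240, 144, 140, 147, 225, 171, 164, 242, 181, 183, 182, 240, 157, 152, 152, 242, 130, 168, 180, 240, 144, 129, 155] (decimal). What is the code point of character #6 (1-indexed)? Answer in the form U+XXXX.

Offset 0: leading byte 0xCE = 11001110 → 2-byte char #1 = CE 9D.
Offset 2: leading byte 0xF0 = 11110000 → 4-byte char #2 = F0 90 8C 93.
Offset 6: leading byte 0xE1 = 11100001 → 3-byte char #3 = E1 AB A4.
Offset 9: leading byte 0xF2 = 11110010 → 4-byte char #4 = F2 B5 B7 B6.
Offset 13: leading byte 0xF0 = 11110000 → 4-byte char #5 = F0 9D 98 98.
Offset 17: leading byte 0xF2 = 11110010 → 4-byte char #6 = F2 82 A8 B4.
Leading byte 0xF2 = 11110010 matches 11110xxx → 4-byte sequence.
Byte 1: 0xF2 = 11110010, payload 010 (3 bits).
Byte 2: 0x82 = 10000010 (10xxxxxx ✓), payload 000010.
Byte 3: 0xA8 = 10101000 (10xxxxxx ✓), payload 101000.
Byte 4: 0xB4 = 10110100 (10xxxxxx ✓), payload 110100.
Concatenate: 010000010101000110100 = 0x82A34 (21 bits → U+82A34).

U+82A34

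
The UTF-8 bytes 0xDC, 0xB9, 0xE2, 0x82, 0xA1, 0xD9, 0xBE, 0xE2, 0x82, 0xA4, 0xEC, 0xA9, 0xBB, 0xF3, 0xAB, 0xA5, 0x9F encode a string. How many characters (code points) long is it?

6

Byte at offset 0: 0xDC = 11011100 → 2-byte char (#1). Advance 2.
Byte at offset 2: 0xE2 = 11100010 → 3-byte char (#2). Advance 3.
Byte at offset 5: 0xD9 = 11011001 → 2-byte char (#3). Advance 2.
Byte at offset 7: 0xE2 = 11100010 → 3-byte char (#4). Advance 3.
Byte at offset 10: 0xEC = 11101100 → 3-byte char (#5). Advance 3.
Byte at offset 13: 0xF3 = 11110011 → 4-byte char (#6). Advance 4.
Reached end at offset 17 after 6 code points.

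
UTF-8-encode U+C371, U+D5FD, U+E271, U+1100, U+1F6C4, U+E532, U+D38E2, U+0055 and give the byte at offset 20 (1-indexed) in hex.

0xF3

1-indexed offset 20 is 0-indexed offset 19.
U+C371 → 3-byte form EC 8D B1 at offsets 0–2.
U+D5FD → 3-byte form ED 97 BD at offsets 3–5.
U+E271 → 3-byte form EE 89 B1 at offsets 6–8.
U+1100 → 3-byte form E1 84 80 at offsets 9–11.
U+1F6C4 → 4-byte form F0 9F 9B 84 at offsets 12–15.
U+E532 → 3-byte form EE 94 B2 at offsets 16–18.
U+D38E2 → 4-byte form F3 93 A3 A2 at offsets 19–22.
Offset 19 falls in char 7's range; it's byte 1 of F3 93 A3 A2 = 0xF3.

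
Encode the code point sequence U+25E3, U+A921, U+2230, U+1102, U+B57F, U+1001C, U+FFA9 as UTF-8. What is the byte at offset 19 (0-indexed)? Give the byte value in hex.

U+25E3 → 3-byte form E2 97 A3 at offsets 0–2.
U+A921 → 3-byte form EA A4 A1 at offsets 3–5.
U+2230 → 3-byte form E2 88 B0 at offsets 6–8.
U+1102 → 3-byte form E1 84 82 at offsets 9–11.
U+B57F → 3-byte form EB 95 BF at offsets 12–14.
U+1001C → 4-byte form F0 90 80 9C at offsets 15–18.
U+FFA9 → 3-byte form EF BE A9 at offsets 19–21.
Offset 19 falls in char 7's range; it's byte 1 of EF BE A9 = 0xEF.

0xEF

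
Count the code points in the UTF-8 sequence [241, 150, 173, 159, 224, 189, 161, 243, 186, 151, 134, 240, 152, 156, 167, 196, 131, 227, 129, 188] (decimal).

Byte at offset 0: 0xF1 = 11110001 → 4-byte char (#1). Advance 4.
Byte at offset 4: 0xE0 = 11100000 → 3-byte char (#2). Advance 3.
Byte at offset 7: 0xF3 = 11110011 → 4-byte char (#3). Advance 4.
Byte at offset 11: 0xF0 = 11110000 → 4-byte char (#4). Advance 4.
Byte at offset 15: 0xC4 = 11000100 → 2-byte char (#5). Advance 2.
Byte at offset 17: 0xE3 = 11100011 → 3-byte char (#6). Advance 3.
Reached end at offset 20 after 6 code points.

6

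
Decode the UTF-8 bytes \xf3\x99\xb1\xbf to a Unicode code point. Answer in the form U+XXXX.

Leading byte 0xF3 = 11110011 matches 11110xxx → 4-byte sequence.
Byte 1: 0xF3 = 11110011, payload 011 (3 bits).
Byte 2: 0x99 = 10011001 (10xxxxxx ✓), payload 011001.
Byte 3: 0xB1 = 10110001 (10xxxxxx ✓), payload 110001.
Byte 4: 0xBF = 10111111 (10xxxxxx ✓), payload 111111.
Concatenate: 011011001110001111111 = 0xD9C7F (21 bits → U+D9C7F).

U+D9C7F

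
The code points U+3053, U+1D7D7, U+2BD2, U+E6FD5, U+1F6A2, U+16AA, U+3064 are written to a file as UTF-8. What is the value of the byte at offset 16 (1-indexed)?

0x9F

1-indexed offset 16 is 0-indexed offset 15.
U+3053 → 3-byte form E3 81 93 at offsets 0–2.
U+1D7D7 → 4-byte form F0 9D 9F 97 at offsets 3–6.
U+2BD2 → 3-byte form E2 AF 92 at offsets 7–9.
U+E6FD5 → 4-byte form F3 A6 BF 95 at offsets 10–13.
U+1F6A2 → 4-byte form F0 9F 9A A2 at offsets 14–17.
Offset 15 falls in char 5's range; it's byte 2 of F0 9F 9A A2 = 0x9F.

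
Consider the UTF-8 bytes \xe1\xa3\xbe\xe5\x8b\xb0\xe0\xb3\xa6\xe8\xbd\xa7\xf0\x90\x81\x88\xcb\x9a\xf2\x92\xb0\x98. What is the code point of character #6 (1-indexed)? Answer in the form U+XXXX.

U+02DA

Offset 0: leading byte 0xE1 = 11100001 → 3-byte char #1 = E1 A3 BE.
Offset 3: leading byte 0xE5 = 11100101 → 3-byte char #2 = E5 8B B0.
Offset 6: leading byte 0xE0 = 11100000 → 3-byte char #3 = E0 B3 A6.
Offset 9: leading byte 0xE8 = 11101000 → 3-byte char #4 = E8 BD A7.
Offset 12: leading byte 0xF0 = 11110000 → 4-byte char #5 = F0 90 81 88.
Offset 16: leading byte 0xCB = 11001011 → 2-byte char #6 = CB 9A.
Leading byte 0xCB = 11001011 matches 110xxxxx → 2-byte sequence.
Byte 1: 0xCB = 11001011, payload 01011 (5 bits).
Byte 2: 0x9A = 10011010 (10xxxxxx ✓), payload 011010.
Concatenate: 01011011010 = 0x2DA (11 bits → U+02DA).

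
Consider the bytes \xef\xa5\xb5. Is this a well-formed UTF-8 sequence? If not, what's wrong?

Leading byte 0xEF = 11101111 → 3-byte form.
Continuation bytes 0xA5=10100101, 0xB5=10110101 all match 10xxxxxx.
Decoded value 0xF975 is ≥ 0x800 (shortest form) and not a surrogate.

valid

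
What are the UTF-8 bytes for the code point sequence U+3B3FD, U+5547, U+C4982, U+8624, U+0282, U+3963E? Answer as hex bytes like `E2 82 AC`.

F0 BB 8F BD E5 95 87 F3 84 A6 82 E8 98 A4 CA 82 F0 B9 98 BE

U+3B3FD: 4-byte form → F0 BB 8F BD.
U+5547: 3-byte form → E5 95 87.
U+C4982: 4-byte form → F3 84 A6 82.
U+8624: 3-byte form → E8 98 A4.
U+0282: 2-byte form → CA 82.
U+3963E: 4-byte form → F0 B9 98 BE.
Concatenated (20 bytes): F0 BB 8F BD E5 95 87 F3 84 A6 82 E8 98 A4 CA 82 F0 B9 98 BE.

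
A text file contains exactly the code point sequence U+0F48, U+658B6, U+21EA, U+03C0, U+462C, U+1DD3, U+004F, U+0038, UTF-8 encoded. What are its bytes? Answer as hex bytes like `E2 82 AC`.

E0 BD 88 F1 A5 A2 B6 E2 87 AA CF 80 E4 98 AC E1 B7 93 4F 38

U+0F48: 3-byte form → E0 BD 88.
U+658B6: 4-byte form → F1 A5 A2 B6.
U+21EA: 3-byte form → E2 87 AA.
U+03C0: 2-byte form → CF 80.
U+462C: 3-byte form → E4 98 AC.
U+1DD3: 3-byte form → E1 B7 93.
U+004F: 1-byte form → 4F.
U+0038: 1-byte form → 38.
Concatenated (20 bytes): E0 BD 88 F1 A5 A2 B6 E2 87 AA CF 80 E4 98 AC E1 B7 93 4F 38.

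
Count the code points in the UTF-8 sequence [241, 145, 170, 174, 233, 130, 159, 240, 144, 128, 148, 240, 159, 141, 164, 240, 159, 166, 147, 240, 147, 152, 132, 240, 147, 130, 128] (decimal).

Byte at offset 0: 0xF1 = 11110001 → 4-byte char (#1). Advance 4.
Byte at offset 4: 0xE9 = 11101001 → 3-byte char (#2). Advance 3.
Byte at offset 7: 0xF0 = 11110000 → 4-byte char (#3). Advance 4.
Byte at offset 11: 0xF0 = 11110000 → 4-byte char (#4). Advance 4.
Byte at offset 15: 0xF0 = 11110000 → 4-byte char (#5). Advance 4.
Byte at offset 19: 0xF0 = 11110000 → 4-byte char (#6). Advance 4.
Byte at offset 23: 0xF0 = 11110000 → 4-byte char (#7). Advance 4.
Reached end at offset 27 after 7 code points.

7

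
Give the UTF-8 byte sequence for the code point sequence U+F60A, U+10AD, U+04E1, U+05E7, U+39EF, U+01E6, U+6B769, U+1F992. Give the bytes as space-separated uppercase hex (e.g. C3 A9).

EF 98 8A E1 82 AD D3 A1 D7 A7 E3 A7 AF C7 A6 F1 AB 9D A9 F0 9F A6 92

U+F60A: 3-byte form → EF 98 8A.
U+10AD: 3-byte form → E1 82 AD.
U+04E1: 2-byte form → D3 A1.
U+05E7: 2-byte form → D7 A7.
U+39EF: 3-byte form → E3 A7 AF.
U+01E6: 2-byte form → C7 A6.
U+6B769: 4-byte form → F1 AB 9D A9.
U+1F992: 4-byte form → F0 9F A6 92.
Concatenated (23 bytes): EF 98 8A E1 82 AD D3 A1 D7 A7 E3 A7 AF C7 A6 F1 AB 9D A9 F0 9F A6 92.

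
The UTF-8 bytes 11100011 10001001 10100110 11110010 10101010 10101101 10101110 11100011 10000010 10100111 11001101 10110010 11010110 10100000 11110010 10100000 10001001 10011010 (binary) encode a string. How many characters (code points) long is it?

Byte at offset 0: 0xE3 = 11100011 → 3-byte char (#1). Advance 3.
Byte at offset 3: 0xF2 = 11110010 → 4-byte char (#2). Advance 4.
Byte at offset 7: 0xE3 = 11100011 → 3-byte char (#3). Advance 3.
Byte at offset 10: 0xCD = 11001101 → 2-byte char (#4). Advance 2.
Byte at offset 12: 0xD6 = 11010110 → 2-byte char (#5). Advance 2.
Byte at offset 14: 0xF2 = 11110010 → 4-byte char (#6). Advance 4.
Reached end at offset 18 after 6 code points.

6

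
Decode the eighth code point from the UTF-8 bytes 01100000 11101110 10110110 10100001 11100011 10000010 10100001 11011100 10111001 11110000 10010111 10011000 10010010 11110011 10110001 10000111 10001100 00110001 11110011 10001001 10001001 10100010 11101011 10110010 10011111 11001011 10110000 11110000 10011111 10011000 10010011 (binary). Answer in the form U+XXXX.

U+C9262

Offset 0: leading byte 0x60 = 01100000 → 1-byte char #1 = 60.
Offset 1: leading byte 0xEE = 11101110 → 3-byte char #2 = EE B6 A1.
Offset 4: leading byte 0xE3 = 11100011 → 3-byte char #3 = E3 82 A1.
Offset 7: leading byte 0xDC = 11011100 → 2-byte char #4 = DC B9.
Offset 9: leading byte 0xF0 = 11110000 → 4-byte char #5 = F0 97 98 92.
Offset 13: leading byte 0xF3 = 11110011 → 4-byte char #6 = F3 B1 87 8C.
Offset 17: leading byte 0x31 = 00110001 → 1-byte char #7 = 31.
Offset 18: leading byte 0xF3 = 11110011 → 4-byte char #8 = F3 89 89 A2.
Leading byte 0xF3 = 11110011 matches 11110xxx → 4-byte sequence.
Byte 1: 0xF3 = 11110011, payload 011 (3 bits).
Byte 2: 0x89 = 10001001 (10xxxxxx ✓), payload 001001.
Byte 3: 0x89 = 10001001 (10xxxxxx ✓), payload 001001.
Byte 4: 0xA2 = 10100010 (10xxxxxx ✓), payload 100010.
Concatenate: 011001001001001100010 = 0xC9262 (21 bits → U+C9262).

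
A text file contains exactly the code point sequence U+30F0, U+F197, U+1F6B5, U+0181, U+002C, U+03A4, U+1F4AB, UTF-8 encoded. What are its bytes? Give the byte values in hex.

E3 83 B0 EF 86 97 F0 9F 9A B5 C6 81 2C CE A4 F0 9F 92 AB

U+30F0: 3-byte form → E3 83 B0.
U+F197: 3-byte form → EF 86 97.
U+1F6B5: 4-byte form → F0 9F 9A B5.
U+0181: 2-byte form → C6 81.
U+002C: 1-byte form → 2C.
U+03A4: 2-byte form → CE A4.
U+1F4AB: 4-byte form → F0 9F 92 AB.
Concatenated (19 bytes): E3 83 B0 EF 86 97 F0 9F 9A B5 C6 81 2C CE A4 F0 9F 92 AB.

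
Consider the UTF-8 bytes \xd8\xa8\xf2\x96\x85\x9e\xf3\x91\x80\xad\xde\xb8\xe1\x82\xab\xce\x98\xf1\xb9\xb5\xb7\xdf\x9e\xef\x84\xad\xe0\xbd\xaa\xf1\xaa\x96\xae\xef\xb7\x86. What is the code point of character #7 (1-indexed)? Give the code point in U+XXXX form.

Offset 0: leading byte 0xD8 = 11011000 → 2-byte char #1 = D8 A8.
Offset 2: leading byte 0xF2 = 11110010 → 4-byte char #2 = F2 96 85 9E.
Offset 6: leading byte 0xF3 = 11110011 → 4-byte char #3 = F3 91 80 AD.
Offset 10: leading byte 0xDE = 11011110 → 2-byte char #4 = DE B8.
Offset 12: leading byte 0xE1 = 11100001 → 3-byte char #5 = E1 82 AB.
Offset 15: leading byte 0xCE = 11001110 → 2-byte char #6 = CE 98.
Offset 17: leading byte 0xF1 = 11110001 → 4-byte char #7 = F1 B9 B5 B7.
Leading byte 0xF1 = 11110001 matches 11110xxx → 4-byte sequence.
Byte 1: 0xF1 = 11110001, payload 001 (3 bits).
Byte 2: 0xB9 = 10111001 (10xxxxxx ✓), payload 111001.
Byte 3: 0xB5 = 10110101 (10xxxxxx ✓), payload 110101.
Byte 4: 0xB7 = 10110111 (10xxxxxx ✓), payload 110111.
Concatenate: 001111001110101110111 = 0x79D77 (21 bits → U+79D77).

U+79D77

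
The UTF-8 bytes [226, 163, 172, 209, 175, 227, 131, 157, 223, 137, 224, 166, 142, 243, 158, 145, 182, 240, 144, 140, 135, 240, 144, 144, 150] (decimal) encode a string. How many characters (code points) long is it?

Byte at offset 0: 0xE2 = 11100010 → 3-byte char (#1). Advance 3.
Byte at offset 3: 0xD1 = 11010001 → 2-byte char (#2). Advance 2.
Byte at offset 5: 0xE3 = 11100011 → 3-byte char (#3). Advance 3.
Byte at offset 8: 0xDF = 11011111 → 2-byte char (#4). Advance 2.
Byte at offset 10: 0xE0 = 11100000 → 3-byte char (#5). Advance 3.
Byte at offset 13: 0xF3 = 11110011 → 4-byte char (#6). Advance 4.
Byte at offset 17: 0xF0 = 11110000 → 4-byte char (#7). Advance 4.
Byte at offset 21: 0xF0 = 11110000 → 4-byte char (#8). Advance 4.
Reached end at offset 25 after 8 code points.

8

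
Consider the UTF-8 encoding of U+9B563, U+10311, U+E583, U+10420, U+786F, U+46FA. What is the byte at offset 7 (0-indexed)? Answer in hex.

0x91

U+9B563 → 4-byte form F2 9B 95 A3 at offsets 0–3.
U+10311 → 4-byte form F0 90 8C 91 at offsets 4–7.
Offset 7 falls in char 2's range; it's byte 4 of F0 90 8C 91 = 0x91.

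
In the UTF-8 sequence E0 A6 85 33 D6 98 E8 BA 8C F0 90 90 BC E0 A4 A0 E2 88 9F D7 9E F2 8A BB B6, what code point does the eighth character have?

U+05DE

Offset 0: leading byte 0xE0 = 11100000 → 3-byte char #1 = E0 A6 85.
Offset 3: leading byte 0x33 = 00110011 → 1-byte char #2 = 33.
Offset 4: leading byte 0xD6 = 11010110 → 2-byte char #3 = D6 98.
Offset 6: leading byte 0xE8 = 11101000 → 3-byte char #4 = E8 BA 8C.
Offset 9: leading byte 0xF0 = 11110000 → 4-byte char #5 = F0 90 90 BC.
Offset 13: leading byte 0xE0 = 11100000 → 3-byte char #6 = E0 A4 A0.
Offset 16: leading byte 0xE2 = 11100010 → 3-byte char #7 = E2 88 9F.
Offset 19: leading byte 0xD7 = 11010111 → 2-byte char #8 = D7 9E.
Leading byte 0xD7 = 11010111 matches 110xxxxx → 2-byte sequence.
Byte 1: 0xD7 = 11010111, payload 10111 (5 bits).
Byte 2: 0x9E = 10011110 (10xxxxxx ✓), payload 011110.
Concatenate: 10111011110 = 0x5DE (11 bits → U+05DE).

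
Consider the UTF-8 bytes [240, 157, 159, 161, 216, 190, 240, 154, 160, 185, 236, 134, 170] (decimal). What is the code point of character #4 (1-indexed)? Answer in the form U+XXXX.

Offset 0: leading byte 0xF0 = 11110000 → 4-byte char #1 = F0 9D 9F A1.
Offset 4: leading byte 0xD8 = 11011000 → 2-byte char #2 = D8 BE.
Offset 6: leading byte 0xF0 = 11110000 → 4-byte char #3 = F0 9A A0 B9.
Offset 10: leading byte 0xEC = 11101100 → 3-byte char #4 = EC 86 AA.
Leading byte 0xEC = 11101100 matches 1110xxxx → 3-byte sequence.
Byte 1: 0xEC = 11101100, payload 1100 (4 bits).
Byte 2: 0x86 = 10000110 (10xxxxxx ✓), payload 000110.
Byte 3: 0xAA = 10101010 (10xxxxxx ✓), payload 101010.
Concatenate: 1100000110101010 = 0xC1AA (16 bits → U+C1AA).

U+C1AA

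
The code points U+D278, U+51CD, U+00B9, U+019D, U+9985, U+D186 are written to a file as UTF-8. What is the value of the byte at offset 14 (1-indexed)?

0xED

1-indexed offset 14 is 0-indexed offset 13.
U+D278 → 3-byte form ED 89 B8 at offsets 0–2.
U+51CD → 3-byte form E5 87 8D at offsets 3–5.
U+00B9 → 2-byte form C2 B9 at offsets 6–7.
U+019D → 2-byte form C6 9D at offsets 8–9.
U+9985 → 3-byte form E9 A6 85 at offsets 10–12.
U+D186 → 3-byte form ED 86 86 at offsets 13–15.
Offset 13 falls in char 6's range; it's byte 1 of ED 86 86 = 0xED.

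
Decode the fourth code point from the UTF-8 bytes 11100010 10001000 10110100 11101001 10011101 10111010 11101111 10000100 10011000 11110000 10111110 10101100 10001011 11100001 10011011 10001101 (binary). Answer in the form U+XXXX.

U+3EB0B

Offset 0: leading byte 0xE2 = 11100010 → 3-byte char #1 = E2 88 B4.
Offset 3: leading byte 0xE9 = 11101001 → 3-byte char #2 = E9 9D BA.
Offset 6: leading byte 0xEF = 11101111 → 3-byte char #3 = EF 84 98.
Offset 9: leading byte 0xF0 = 11110000 → 4-byte char #4 = F0 BE AC 8B.
Leading byte 0xF0 = 11110000 matches 11110xxx → 4-byte sequence.
Byte 1: 0xF0 = 11110000, payload 000 (3 bits).
Byte 2: 0xBE = 10111110 (10xxxxxx ✓), payload 111110.
Byte 3: 0xAC = 10101100 (10xxxxxx ✓), payload 101100.
Byte 4: 0x8B = 10001011 (10xxxxxx ✓), payload 001011.
Concatenate: 000111110101100001011 = 0x3EB0B (21 bits → U+3EB0B).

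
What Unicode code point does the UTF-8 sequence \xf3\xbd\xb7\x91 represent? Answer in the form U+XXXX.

U+FDDD1

Leading byte 0xF3 = 11110011 matches 11110xxx → 4-byte sequence.
Byte 1: 0xF3 = 11110011, payload 011 (3 bits).
Byte 2: 0xBD = 10111101 (10xxxxxx ✓), payload 111101.
Byte 3: 0xB7 = 10110111 (10xxxxxx ✓), payload 110111.
Byte 4: 0x91 = 10010001 (10xxxxxx ✓), payload 010001.
Concatenate: 011111101110111010001 = 0xFDDD1 (21 bits → U+FDDD1).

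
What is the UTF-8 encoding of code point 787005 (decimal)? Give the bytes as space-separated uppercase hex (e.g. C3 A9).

U+C023D = 0xC023D = 787005 decimal. In range U+10000–U+10FFFF → 4-byte form: 11110xxx 10xxxxxx 10xxxxxx 10xxxxxx.
Binary (21 bits): 011000000001000111101.
Split 3+6+6+6: 011 | 000000 | 001000 | 111101.
Byte 1: 11110011 = 0xF3.
Byte 2: 10000000 = 0x80.
Byte 3: 10001000 = 0x88.
Byte 4: 10111101 = 0xBD.

F3 80 88 BD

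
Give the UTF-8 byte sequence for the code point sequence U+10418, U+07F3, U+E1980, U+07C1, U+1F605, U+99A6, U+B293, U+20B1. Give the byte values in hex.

F0 90 90 98 DF B3 F3 A1 A6 80 DF 81 F0 9F 98 85 E9 A6 A6 EB 8A 93 E2 82 B1

U+10418: 4-byte form → F0 90 90 98.
U+07F3: 2-byte form → DF B3.
U+E1980: 4-byte form → F3 A1 A6 80.
U+07C1: 2-byte form → DF 81.
U+1F605: 4-byte form → F0 9F 98 85.
U+99A6: 3-byte form → E9 A6 A6.
U+B293: 3-byte form → EB 8A 93.
U+20B1: 3-byte form → E2 82 B1.
Concatenated (25 bytes): F0 90 90 98 DF B3 F3 A1 A6 80 DF 81 F0 9F 98 85 E9 A6 A6 EB 8A 93 E2 82 B1.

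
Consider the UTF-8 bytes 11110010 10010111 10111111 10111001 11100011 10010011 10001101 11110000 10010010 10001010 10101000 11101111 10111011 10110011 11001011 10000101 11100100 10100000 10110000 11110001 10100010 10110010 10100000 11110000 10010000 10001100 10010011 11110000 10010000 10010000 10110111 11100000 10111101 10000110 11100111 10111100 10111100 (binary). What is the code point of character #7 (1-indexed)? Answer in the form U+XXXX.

Offset 0: leading byte 0xF2 = 11110010 → 4-byte char #1 = F2 97 BF B9.
Offset 4: leading byte 0xE3 = 11100011 → 3-byte char #2 = E3 93 8D.
Offset 7: leading byte 0xF0 = 11110000 → 4-byte char #3 = F0 92 8A A8.
Offset 11: leading byte 0xEF = 11101111 → 3-byte char #4 = EF BB B3.
Offset 14: leading byte 0xCB = 11001011 → 2-byte char #5 = CB 85.
Offset 16: leading byte 0xE4 = 11100100 → 3-byte char #6 = E4 A0 B0.
Offset 19: leading byte 0xF1 = 11110001 → 4-byte char #7 = F1 A2 B2 A0.
Leading byte 0xF1 = 11110001 matches 11110xxx → 4-byte sequence.
Byte 1: 0xF1 = 11110001, payload 001 (3 bits).
Byte 2: 0xA2 = 10100010 (10xxxxxx ✓), payload 100010.
Byte 3: 0xB2 = 10110010 (10xxxxxx ✓), payload 110010.
Byte 4: 0xA0 = 10100000 (10xxxxxx ✓), payload 100000.
Concatenate: 001100010110010100000 = 0x62CA0 (21 bits → U+62CA0).

U+62CA0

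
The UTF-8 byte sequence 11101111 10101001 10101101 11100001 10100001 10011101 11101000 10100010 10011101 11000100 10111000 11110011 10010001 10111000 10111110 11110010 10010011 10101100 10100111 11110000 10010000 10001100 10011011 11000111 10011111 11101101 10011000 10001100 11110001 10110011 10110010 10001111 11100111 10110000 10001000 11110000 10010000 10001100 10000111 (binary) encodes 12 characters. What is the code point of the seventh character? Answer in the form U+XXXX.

U+1031B

Offset 0: leading byte 0xEF = 11101111 → 3-byte char #1 = EF A9 AD.
Offset 3: leading byte 0xE1 = 11100001 → 3-byte char #2 = E1 A1 9D.
Offset 6: leading byte 0xE8 = 11101000 → 3-byte char #3 = E8 A2 9D.
Offset 9: leading byte 0xC4 = 11000100 → 2-byte char #4 = C4 B8.
Offset 11: leading byte 0xF3 = 11110011 → 4-byte char #5 = F3 91 B8 BE.
Offset 15: leading byte 0xF2 = 11110010 → 4-byte char #6 = F2 93 AC A7.
Offset 19: leading byte 0xF0 = 11110000 → 4-byte char #7 = F0 90 8C 9B.
Leading byte 0xF0 = 11110000 matches 11110xxx → 4-byte sequence.
Byte 1: 0xF0 = 11110000, payload 000 (3 bits).
Byte 2: 0x90 = 10010000 (10xxxxxx ✓), payload 010000.
Byte 3: 0x8C = 10001100 (10xxxxxx ✓), payload 001100.
Byte 4: 0x9B = 10011011 (10xxxxxx ✓), payload 011011.
Concatenate: 000010000001100011011 = 0x1031B (21 bits → U+1031B).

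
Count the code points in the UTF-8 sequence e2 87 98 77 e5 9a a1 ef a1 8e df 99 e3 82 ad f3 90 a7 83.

Byte at offset 0: 0xE2 = 11100010 → 3-byte char (#1). Advance 3.
Byte at offset 3: 0x77 = 01110111 → 1-byte char (#2). Advance 1.
Byte at offset 4: 0xE5 = 11100101 → 3-byte char (#3). Advance 3.
Byte at offset 7: 0xEF = 11101111 → 3-byte char (#4). Advance 3.
Byte at offset 10: 0xDF = 11011111 → 2-byte char (#5). Advance 2.
Byte at offset 12: 0xE3 = 11100011 → 3-byte char (#6). Advance 3.
Byte at offset 15: 0xF3 = 11110011 → 4-byte char (#7). Advance 4.
Reached end at offset 19 after 7 code points.

7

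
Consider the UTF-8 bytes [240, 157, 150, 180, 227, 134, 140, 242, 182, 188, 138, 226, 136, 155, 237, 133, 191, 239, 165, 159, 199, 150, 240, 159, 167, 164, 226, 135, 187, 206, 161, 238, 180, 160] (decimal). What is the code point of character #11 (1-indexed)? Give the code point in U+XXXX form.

U+ED20

Offset 0: leading byte 0xF0 = 11110000 → 4-byte char #1 = F0 9D 96 B4.
Offset 4: leading byte 0xE3 = 11100011 → 3-byte char #2 = E3 86 8C.
Offset 7: leading byte 0xF2 = 11110010 → 4-byte char #3 = F2 B6 BC 8A.
Offset 11: leading byte 0xE2 = 11100010 → 3-byte char #4 = E2 88 9B.
Offset 14: leading byte 0xED = 11101101 → 3-byte char #5 = ED 85 BF.
Offset 17: leading byte 0xEF = 11101111 → 3-byte char #6 = EF A5 9F.
Offset 20: leading byte 0xC7 = 11000111 → 2-byte char #7 = C7 96.
Offset 22: leading byte 0xF0 = 11110000 → 4-byte char #8 = F0 9F A7 A4.
Offset 26: leading byte 0xE2 = 11100010 → 3-byte char #9 = E2 87 BB.
Offset 29: leading byte 0xCE = 11001110 → 2-byte char #10 = CE A1.
Offset 31: leading byte 0xEE = 11101110 → 3-byte char #11 = EE B4 A0.
Leading byte 0xEE = 11101110 matches 1110xxxx → 3-byte sequence.
Byte 1: 0xEE = 11101110, payload 1110 (4 bits).
Byte 2: 0xB4 = 10110100 (10xxxxxx ✓), payload 110100.
Byte 3: 0xA0 = 10100000 (10xxxxxx ✓), payload 100000.
Concatenate: 1110110100100000 = 0xED20 (16 bits → U+ED20).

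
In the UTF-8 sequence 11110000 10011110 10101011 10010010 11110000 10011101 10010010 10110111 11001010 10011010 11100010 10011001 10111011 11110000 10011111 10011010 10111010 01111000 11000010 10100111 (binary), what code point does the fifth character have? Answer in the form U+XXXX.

Offset 0: leading byte 0xF0 = 11110000 → 4-byte char #1 = F0 9E AB 92.
Offset 4: leading byte 0xF0 = 11110000 → 4-byte char #2 = F0 9D 92 B7.
Offset 8: leading byte 0xCA = 11001010 → 2-byte char #3 = CA 9A.
Offset 10: leading byte 0xE2 = 11100010 → 3-byte char #4 = E2 99 BB.
Offset 13: leading byte 0xF0 = 11110000 → 4-byte char #5 = F0 9F 9A BA.
Leading byte 0xF0 = 11110000 matches 11110xxx → 4-byte sequence.
Byte 1: 0xF0 = 11110000, payload 000 (3 bits).
Byte 2: 0x9F = 10011111 (10xxxxxx ✓), payload 011111.
Byte 3: 0x9A = 10011010 (10xxxxxx ✓), payload 011010.
Byte 4: 0xBA = 10111010 (10xxxxxx ✓), payload 111010.
Concatenate: 000011111011010111010 = 0x1F6BA (21 bits → U+1F6BA).

U+1F6BA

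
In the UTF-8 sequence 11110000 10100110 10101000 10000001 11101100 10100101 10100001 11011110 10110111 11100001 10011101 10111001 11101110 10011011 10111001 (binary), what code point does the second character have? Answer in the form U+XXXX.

Offset 0: leading byte 0xF0 = 11110000 → 4-byte char #1 = F0 A6 A8 81.
Offset 4: leading byte 0xEC = 11101100 → 3-byte char #2 = EC A5 A1.
Leading byte 0xEC = 11101100 matches 1110xxxx → 3-byte sequence.
Byte 1: 0xEC = 11101100, payload 1100 (4 bits).
Byte 2: 0xA5 = 10100101 (10xxxxxx ✓), payload 100101.
Byte 3: 0xA1 = 10100001 (10xxxxxx ✓), payload 100001.
Concatenate: 1100100101100001 = 0xC961 (16 bits → U+C961).

U+C961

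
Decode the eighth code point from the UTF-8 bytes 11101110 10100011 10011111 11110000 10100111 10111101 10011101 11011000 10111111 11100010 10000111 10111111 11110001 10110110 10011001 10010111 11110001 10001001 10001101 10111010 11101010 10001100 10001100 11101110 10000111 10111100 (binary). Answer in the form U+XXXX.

U+E1FC

Offset 0: leading byte 0xEE = 11101110 → 3-byte char #1 = EE A3 9F.
Offset 3: leading byte 0xF0 = 11110000 → 4-byte char #2 = F0 A7 BD 9D.
Offset 7: leading byte 0xD8 = 11011000 → 2-byte char #3 = D8 BF.
Offset 9: leading byte 0xE2 = 11100010 → 3-byte char #4 = E2 87 BF.
Offset 12: leading byte 0xF1 = 11110001 → 4-byte char #5 = F1 B6 99 97.
Offset 16: leading byte 0xF1 = 11110001 → 4-byte char #6 = F1 89 8D BA.
Offset 20: leading byte 0xEA = 11101010 → 3-byte char #7 = EA 8C 8C.
Offset 23: leading byte 0xEE = 11101110 → 3-byte char #8 = EE 87 BC.
Leading byte 0xEE = 11101110 matches 1110xxxx → 3-byte sequence.
Byte 1: 0xEE = 11101110, payload 1110 (4 bits).
Byte 2: 0x87 = 10000111 (10xxxxxx ✓), payload 000111.
Byte 3: 0xBC = 10111100 (10xxxxxx ✓), payload 111100.
Concatenate: 1110000111111100 = 0xE1FC (16 bits → U+E1FC).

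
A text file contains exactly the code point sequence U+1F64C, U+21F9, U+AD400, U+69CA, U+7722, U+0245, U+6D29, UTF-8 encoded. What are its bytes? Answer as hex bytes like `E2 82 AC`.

U+1F64C: 4-byte form → F0 9F 99 8C.
U+21F9: 3-byte form → E2 87 B9.
U+AD400: 4-byte form → F2 AD 90 80.
U+69CA: 3-byte form → E6 A7 8A.
U+7722: 3-byte form → E7 9C A2.
U+0245: 2-byte form → C9 85.
U+6D29: 3-byte form → E6 B4 A9.
Concatenated (22 bytes): F0 9F 99 8C E2 87 B9 F2 AD 90 80 E6 A7 8A E7 9C A2 C9 85 E6 B4 A9.

F0 9F 99 8C E2 87 B9 F2 AD 90 80 E6 A7 8A E7 9C A2 C9 85 E6 B4 A9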